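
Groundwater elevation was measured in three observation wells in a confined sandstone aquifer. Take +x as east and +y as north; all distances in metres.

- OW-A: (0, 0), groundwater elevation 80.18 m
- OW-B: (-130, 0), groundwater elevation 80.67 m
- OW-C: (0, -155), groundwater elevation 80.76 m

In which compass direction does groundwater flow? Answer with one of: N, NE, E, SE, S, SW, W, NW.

NE

∂h/∂x = (80.67 − 80.18) / (-130 − 0) = -0.003769
∂h/∂y = (80.76 − 80.18) / (-155 − 0) = -0.003742
Flow = −∇h = (+0.003769 east, +0.003742 north), which points northeast.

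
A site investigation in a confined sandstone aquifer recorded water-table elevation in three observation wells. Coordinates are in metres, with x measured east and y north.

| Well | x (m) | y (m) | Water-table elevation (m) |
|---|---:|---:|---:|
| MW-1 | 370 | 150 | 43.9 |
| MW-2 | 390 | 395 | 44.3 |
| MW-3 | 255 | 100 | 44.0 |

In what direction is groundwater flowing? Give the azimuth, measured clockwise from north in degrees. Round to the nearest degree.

Differences from MW-1: to MW-2 (Δx, Δy, Δh) = (20, 245, +0.4); to MW-3 = (-115, -50, +0.1).
Determinant of the coordinate differences = 20·(-50) − (-115)·245 = 27175.
∂h/∂x = [(+0.4)·(-50) − (+0.1)·245] / 27175 = -0.001638
∂h/∂y = [20·(+0.1) − (-115)·(+0.4)] / 27175 = +0.001766
Flow direction (−∇h) has components (+0.001638 E, -0.001766 N).
Azimuth = atan2(E, N) = atan2(+0.001638, -0.001766) = 137.2° ≈ 137°.

137°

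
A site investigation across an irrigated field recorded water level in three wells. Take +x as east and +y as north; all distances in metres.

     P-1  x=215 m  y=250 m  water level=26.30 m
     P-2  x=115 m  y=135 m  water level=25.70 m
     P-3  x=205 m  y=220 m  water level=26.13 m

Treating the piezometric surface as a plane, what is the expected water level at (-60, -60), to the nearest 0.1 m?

24.7 m

With h = a·x + b·y + c and P-1 as origin, the differences give:
  (-100)·a + (-115)·b = -0.60
  (-10)·a + (-30)·b = -0.17
Eliminate b (×(-30) and ×(-115), subtract): 1850·a = -1.550 → a = ∂h/∂x = -0.0008378
Back-substitute: b = ∂h/∂y = +0.005946.
h(-60, -60) = 26.30 + (-0.0008378)·(-275) + (+0.005946)·(-310) = 26.30 +0.230 -1.843 = 24.687 m.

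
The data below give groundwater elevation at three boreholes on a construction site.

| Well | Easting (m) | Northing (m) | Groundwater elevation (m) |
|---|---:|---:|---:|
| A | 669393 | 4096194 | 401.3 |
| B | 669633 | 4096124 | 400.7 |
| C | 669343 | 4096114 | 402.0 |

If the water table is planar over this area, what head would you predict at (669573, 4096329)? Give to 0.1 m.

Differences from A: to B (Δx, Δy, Δh) = (240, -70, -0.6); to C = (-50, -80, +0.7).
Determinant of the coordinate differences = 240·(-80) − (-50)·(-70) = -22700.
∂h/∂x = [(-0.6)·(-80) − (+0.7)·(-70)] / -22700 = -0.004273
∂h/∂y = [240·(+0.7) − (-50)·(-0.6)] / -22700 = -0.006079
h(669573, 4096329) = 401.3 + (-0.004273)·(180) + (-0.006079)·(135) = 401.3 -0.769 -0.821 = 399.710 m.

399.7 m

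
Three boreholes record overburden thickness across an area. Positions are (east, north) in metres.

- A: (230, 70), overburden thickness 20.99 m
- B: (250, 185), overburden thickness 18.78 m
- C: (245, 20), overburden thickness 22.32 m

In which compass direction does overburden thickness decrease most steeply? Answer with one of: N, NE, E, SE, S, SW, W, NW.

Differences from A: to B (Δx, Δy, Δh) = (20, 115, -2.21); to C = (15, -50, +1.33).
Determinant of the coordinate differences = 20·(-50) − 15·115 = -2725.
∂d/∂x = [(-2.21)·(-50) − (+1.33)·115] / -2725 = +0.01558
∂d/∂y = [20·(+1.33) − 15·(-2.21)] / -2725 = -0.02193
Steepest decrease is along −∇f = (-0.01558 E, +0.02193 N) → northwest.

NW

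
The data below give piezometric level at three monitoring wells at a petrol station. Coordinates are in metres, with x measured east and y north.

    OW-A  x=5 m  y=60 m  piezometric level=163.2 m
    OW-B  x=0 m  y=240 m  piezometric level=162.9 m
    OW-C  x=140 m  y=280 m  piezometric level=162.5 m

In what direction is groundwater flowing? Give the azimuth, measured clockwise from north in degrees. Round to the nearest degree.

054°

Taking OW-A as reference: OW-B−OW-A = (-5, 180, -0.3); OW-C−OW-A = (135, 220, -0.7).
Solve a·Δx + b·Δy = Δh: det = (-5)·220 − 135·180 = -25400.
∂h/∂x = [(-0.3)·220 − (-0.7)·180] / -25400 = -0.002362
∂h/∂y = [(-5)·(-0.7) − 135·(-0.3)] / -25400 = -0.001732
Flow direction (−∇h) has components (+0.002362 E, +0.001732 N).
Azimuth = atan2(E, N) = atan2(+0.002362, +0.001732) = 53.7° ≈ 054°.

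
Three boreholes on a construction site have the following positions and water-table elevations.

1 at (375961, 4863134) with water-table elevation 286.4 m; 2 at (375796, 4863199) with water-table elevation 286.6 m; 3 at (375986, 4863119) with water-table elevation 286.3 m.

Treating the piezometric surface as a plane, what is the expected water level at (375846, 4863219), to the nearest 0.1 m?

287.1 m

Differences from 1: to 2 (Δx, Δy, Δh) = (-165, 65, +0.2); to 3 = (25, -15, -0.1).
Solve a·Δx + b·Δy = Δh: det = (-165)·(-15) − 25·65 = 850.
∂h/∂x = [(+0.2)·(-15) − (-0.1)·65] / 850 = +0.004118
∂h/∂y = [(-165)·(-0.1) − 25·(+0.2)] / 850 = +0.01353
h(375846, 4863219) = 286.4 + (+0.004118)·(-115) + (+0.01353)·(85) = 286.4 -0.474 +1.150 = 287.076 m.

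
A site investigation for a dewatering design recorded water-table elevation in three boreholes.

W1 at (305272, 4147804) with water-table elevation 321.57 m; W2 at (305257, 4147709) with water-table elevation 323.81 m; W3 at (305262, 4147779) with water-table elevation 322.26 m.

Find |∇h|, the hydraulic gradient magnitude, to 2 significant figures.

0.027

Differences from W1: to W2 (Δx, Δy, Δh) = (-15, -95, +2.24); to W3 = (-10, -25, +0.69).
Determinant of the coordinate differences = (-15)·(-25) − (-10)·(-95) = -575.
∂h/∂x = [(+2.24)·(-25) − (+0.69)·(-95)] / -575 = -0.01661
∂h/∂y = [(-15)·(+0.69) − (-10)·(+2.24)] / -575 = -0.02096
|∇h| = √(-0.01661² + -0.02096²) = 0.02674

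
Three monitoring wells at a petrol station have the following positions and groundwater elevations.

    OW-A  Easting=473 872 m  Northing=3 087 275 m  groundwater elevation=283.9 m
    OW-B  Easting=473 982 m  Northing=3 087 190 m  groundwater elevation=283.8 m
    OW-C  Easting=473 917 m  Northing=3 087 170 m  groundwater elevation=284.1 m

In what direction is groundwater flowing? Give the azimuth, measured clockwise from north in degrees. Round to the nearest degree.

Taking OW-A as reference: OW-B−OW-A = (110, -85, -0.1); OW-C−OW-A = (45, -105, +0.2).
Solve a·Δx + b·Δy = Δh: det = 110·(-105) − 45·(-85) = -7725.
∂h/∂x = [(-0.1)·(-105) − (+0.2)·(-85)] / -7725 = -0.003560
∂h/∂y = [110·(+0.2) − 45·(-0.1)] / -7725 = -0.003430
Flow direction (−∇h) has components (+0.003560 E, +0.003430 N).
Azimuth = atan2(E, N) = atan2(+0.003560, +0.003430) = 46.1° ≈ 046°.

046°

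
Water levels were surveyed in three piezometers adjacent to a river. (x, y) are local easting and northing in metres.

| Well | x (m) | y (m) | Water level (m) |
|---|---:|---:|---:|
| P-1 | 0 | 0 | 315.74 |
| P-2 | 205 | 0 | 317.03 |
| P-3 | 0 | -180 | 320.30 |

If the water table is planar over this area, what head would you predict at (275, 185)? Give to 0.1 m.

312.8 m

∂h/∂x = (317.03 − 315.74) / (205 − 0) = +0.006293
∂h/∂y = (320.30 − 315.74) / (-180 − 0) = -0.02533
h(275, 185) = 315.74 + (+0.006293)·(275) + (-0.02533)·(185) = 315.74 +1.730 -4.687 = 312.784 m.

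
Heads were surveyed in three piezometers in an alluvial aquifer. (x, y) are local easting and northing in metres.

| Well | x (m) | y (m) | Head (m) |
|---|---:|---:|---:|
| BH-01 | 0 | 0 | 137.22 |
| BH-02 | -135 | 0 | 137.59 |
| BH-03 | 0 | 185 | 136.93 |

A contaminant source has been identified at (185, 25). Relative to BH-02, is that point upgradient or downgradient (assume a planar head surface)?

∂h/∂x = (137.59 − 137.22) / (-135 − 0) = -0.002741
∂h/∂y = (136.93 − 137.22) / (185 − 0) = -0.001568
Head at (185, 25) = 137.22 + (-0.002741)·(185) + (-0.001568)·(25) = 136.67 m.
That is lower than the 137.59 m at BH-02, so the point is downgradient.

downgradient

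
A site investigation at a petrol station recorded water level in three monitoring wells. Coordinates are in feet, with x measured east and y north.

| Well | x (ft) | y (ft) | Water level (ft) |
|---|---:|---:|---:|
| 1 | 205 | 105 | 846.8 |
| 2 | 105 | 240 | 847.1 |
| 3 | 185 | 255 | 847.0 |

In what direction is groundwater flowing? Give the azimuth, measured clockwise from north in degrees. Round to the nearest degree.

128°

Differences from 1: to 2 (Δx, Δy, Δh) = (-100, 135, +0.3); to 3 = (-20, 150, +0.2).
Solve a·Δx + b·Δy = Δh: det = (-100)·150 − (-20)·135 = -12300.
∂h/∂x = [(+0.3)·150 − (+0.2)·135] / -12300 = -0.001463
∂h/∂y = [(-100)·(+0.2) − (-20)·(+0.3)] / -12300 = +0.001138
Flow direction (−∇h) has components (+0.001463 E, -0.001138 N).
Azimuth = atan2(E, N) = atan2(+0.001463, -0.001138) = 127.9° ≈ 128°.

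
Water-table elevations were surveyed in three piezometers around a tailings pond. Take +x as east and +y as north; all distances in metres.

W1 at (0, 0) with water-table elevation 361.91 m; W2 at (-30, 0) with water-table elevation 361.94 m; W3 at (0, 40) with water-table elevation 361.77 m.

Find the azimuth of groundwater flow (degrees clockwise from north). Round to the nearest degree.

∂h/∂x = (361.94 − 361.91) / (-30 − 0) = -0.0010000
∂h/∂y = (361.77 − 361.91) / (40 − 0) = -0.003500
Flow direction (−∇h) has components (+0.0010000 E, +0.003500 N).
Azimuth = atan2(E, N) = atan2(+0.0010000, +0.003500) = 15.9° ≈ 016°.

016°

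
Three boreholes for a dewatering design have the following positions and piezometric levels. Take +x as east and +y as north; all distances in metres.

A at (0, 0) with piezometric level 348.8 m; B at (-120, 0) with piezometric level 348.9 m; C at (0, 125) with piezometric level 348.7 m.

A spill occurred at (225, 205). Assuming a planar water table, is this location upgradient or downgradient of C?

downgradient

∂h/∂x = (348.9 − 348.8) / (-120 − 0) = -0.0008333
∂h/∂y = (348.7 − 348.8) / (125 − 0) = -0.0008000
Head at (225, 205) = 348.8 + (-0.0008333)·(225) + (-0.0008000)·(205) = 348.45 m.
That is lower than the 348.7 m at C, so the point is downgradient.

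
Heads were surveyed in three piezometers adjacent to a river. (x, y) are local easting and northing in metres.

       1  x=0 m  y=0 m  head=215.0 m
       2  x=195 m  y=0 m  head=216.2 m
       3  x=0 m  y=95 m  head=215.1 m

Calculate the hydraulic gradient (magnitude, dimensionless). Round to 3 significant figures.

∂h/∂x = (216.2 − 215.0) / (195 − 0) = +0.006154
∂h/∂y = (215.1 − 215.0) / (95 − 0) = +0.001053
|∇h| = √(0.006154² + 0.001053²) = 0.006243

0.00624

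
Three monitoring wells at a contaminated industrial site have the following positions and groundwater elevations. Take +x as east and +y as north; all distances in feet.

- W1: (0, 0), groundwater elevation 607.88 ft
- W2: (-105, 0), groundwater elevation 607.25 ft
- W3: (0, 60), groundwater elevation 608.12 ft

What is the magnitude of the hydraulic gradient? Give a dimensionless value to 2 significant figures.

0.0072

∂h/∂x = (607.25 − 607.88) / (-105 − 0) = +0.006000
∂h/∂y = (608.12 − 607.88) / (60 − 0) = +0.004000
|∇h| = √(0.006000² + 0.004000²) = 0.007211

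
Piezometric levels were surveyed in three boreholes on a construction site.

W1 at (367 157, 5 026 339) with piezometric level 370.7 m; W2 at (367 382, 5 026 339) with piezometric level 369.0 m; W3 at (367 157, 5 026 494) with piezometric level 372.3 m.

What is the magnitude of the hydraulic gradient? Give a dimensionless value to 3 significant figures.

0.0128

∂h/∂x = (369.0 − 370.7) / (367382 − 367157) = -0.007556
∂h/∂y = (372.3 − 370.7) / (5026494 − 5026339) = +0.01032
|∇h| = √(-0.007556² + 0.01032²) = 0.01279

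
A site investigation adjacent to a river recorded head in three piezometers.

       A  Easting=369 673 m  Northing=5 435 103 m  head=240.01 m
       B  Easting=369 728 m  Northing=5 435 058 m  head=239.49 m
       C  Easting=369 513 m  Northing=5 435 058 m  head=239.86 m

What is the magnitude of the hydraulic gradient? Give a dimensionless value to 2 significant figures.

Taking A as reference: B−A = (55, -45, -0.52); C−A = (-160, -45, -0.15).
Solve a·Δx + b·Δy = Δh: det = 55·(-45) − (-160)·(-45) = -9675.
∂h/∂x = [(-0.52)·(-45) − (-0.15)·(-45)] / -9675 = -0.001721
∂h/∂y = [55·(-0.15) − (-160)·(-0.52)] / -9675 = +0.009452
|∇h| = √(-0.001721² + 0.009452²) = 0.009607

0.0096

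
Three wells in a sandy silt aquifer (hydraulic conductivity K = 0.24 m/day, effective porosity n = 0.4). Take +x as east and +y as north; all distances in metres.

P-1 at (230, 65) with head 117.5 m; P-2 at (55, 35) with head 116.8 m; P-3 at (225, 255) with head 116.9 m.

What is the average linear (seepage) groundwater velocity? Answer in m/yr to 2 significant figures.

With h = a·x + b·y + c and P-1 as origin, the differences give:
  (-175)·a + (-30)·b = -0.7
  (-5)·a + 190·b = -0.6
Eliminate b (×190 and ×(-30), subtract): -33400·a = -151.00 → a = ∂h/∂x = +0.004521
Back-substitute: b = ∂h/∂y = -0.003039.
|∇h| = √(0.004521² + -0.003039²) = 0.005447
Seepage velocity v = K·i/n = 0.24 × 0.005447 / 0.4 = 0.003268 m/day = 1.194 m/yr.

1.2 m/yr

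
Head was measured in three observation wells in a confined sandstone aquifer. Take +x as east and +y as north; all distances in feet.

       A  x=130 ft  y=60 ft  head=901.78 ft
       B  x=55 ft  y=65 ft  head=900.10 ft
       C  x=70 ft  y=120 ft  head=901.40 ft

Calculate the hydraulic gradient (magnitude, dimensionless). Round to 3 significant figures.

Three-point gradient (reference A): Δ to B = (-75, 5, -1.68), Δ to C = (-60, 60, -0.38).
∂h/∂x = +0.02355, ∂h/∂y = +0.01721 (det = -4200).
|∇h| = √(0.02355² + 0.01721²) = 0.02917

0.0292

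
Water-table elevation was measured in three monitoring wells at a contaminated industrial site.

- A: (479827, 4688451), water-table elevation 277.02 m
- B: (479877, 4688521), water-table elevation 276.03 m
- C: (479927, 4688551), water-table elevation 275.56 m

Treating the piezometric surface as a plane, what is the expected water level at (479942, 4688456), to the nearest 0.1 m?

Differences from A: to B (Δx, Δy, Δh) = (50, 70, -0.99); to C = (100, 100, -1.46).
Solve a·Δx + b·Δy = Δh: det = 50·100 − 100·70 = -2000.
∂h/∂x = [(-0.99)·100 − (-1.46)·70] / -2000 = -0.001600
∂h/∂y = [50·(-1.46) − 100·(-0.99)] / -2000 = -0.01300
h(479942, 4688456) = 277.02 + (-0.001600)·(115) + (-0.01300)·(5) = 277.02 -0.184 -0.065 = 276.771 m.

276.8 m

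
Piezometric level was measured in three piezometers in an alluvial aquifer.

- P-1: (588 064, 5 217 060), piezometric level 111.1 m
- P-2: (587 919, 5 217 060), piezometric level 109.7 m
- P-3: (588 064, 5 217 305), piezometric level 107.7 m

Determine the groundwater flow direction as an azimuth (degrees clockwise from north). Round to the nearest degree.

∂h/∂x = (109.7 − 111.1) / (587919 − 588064) = +0.009655
∂h/∂y = (107.7 − 111.1) / (5217305 − 5217060) = -0.01388
Flow direction (−∇h) has components (-0.009655 E, +0.01388 N).
Azimuth = atan2(E, N) = atan2(-0.009655, +0.01388) = 325.2° ≈ 325°.

325°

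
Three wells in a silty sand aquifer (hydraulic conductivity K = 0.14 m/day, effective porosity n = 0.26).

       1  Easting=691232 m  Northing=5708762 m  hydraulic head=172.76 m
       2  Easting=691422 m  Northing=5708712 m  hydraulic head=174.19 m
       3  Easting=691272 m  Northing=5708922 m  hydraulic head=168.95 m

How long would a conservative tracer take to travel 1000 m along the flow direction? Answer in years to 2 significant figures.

With h = a·x + b·y + c and 1 as origin, the differences give:
  190·a + (-50)·b = +1.43
  40·a + 160·b = -3.81
Eliminate b (×160 and ×(-50), subtract): 32400·a = 38.300 → a = ∂h/∂x = +0.001182
Back-substitute: b = ∂h/∂y = -0.02411.
|∇h| = √(0.001182² + -0.02411²) = 0.02414
Seepage velocity v = K·i/n = 0.14 × 0.02414 / 0.26 = 0.013 m/day.
t = 1000 / 0.013 = 7.692e+04 days = 211 years.

210 years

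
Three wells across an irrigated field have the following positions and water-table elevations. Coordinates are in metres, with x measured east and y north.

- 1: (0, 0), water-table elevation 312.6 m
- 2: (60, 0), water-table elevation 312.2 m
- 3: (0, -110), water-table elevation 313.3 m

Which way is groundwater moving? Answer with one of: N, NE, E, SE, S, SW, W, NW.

∂h/∂x = (312.2 − 312.6) / (60 − 0) = -0.006667
∂h/∂y = (313.3 − 312.6) / (-110 − 0) = -0.006364
Flow = −∇h = (+0.006667 east, +0.006364 north), which points northeast.

NE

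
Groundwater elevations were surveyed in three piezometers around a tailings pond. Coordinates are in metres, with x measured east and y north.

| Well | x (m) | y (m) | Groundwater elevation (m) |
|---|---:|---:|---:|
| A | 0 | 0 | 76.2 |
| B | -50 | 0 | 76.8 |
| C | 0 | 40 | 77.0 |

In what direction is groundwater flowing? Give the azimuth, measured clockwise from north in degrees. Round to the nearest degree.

149°

∂h/∂x = (76.8 − 76.2) / (-50 − 0) = -0.01200
∂h/∂y = (77.0 − 76.2) / (40 − 0) = +0.02000
Flow direction (−∇h) has components (+0.01200 E, -0.02000 N).
Azimuth = atan2(E, N) = atan2(+0.01200, -0.02000) = 149.0° ≈ 149°.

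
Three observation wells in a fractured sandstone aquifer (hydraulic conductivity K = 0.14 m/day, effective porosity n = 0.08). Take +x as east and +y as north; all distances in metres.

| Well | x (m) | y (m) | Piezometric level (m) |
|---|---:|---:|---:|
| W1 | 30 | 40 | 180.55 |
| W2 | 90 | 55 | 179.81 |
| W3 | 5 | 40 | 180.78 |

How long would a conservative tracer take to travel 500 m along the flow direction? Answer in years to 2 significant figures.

Taking W1 as reference: W2−W1 = (60, 15, -0.74); W3−W1 = (-25, 0, +0.23).
Determinant of the coordinate differences = 60·0 − (-25)·15 = 375.
∂h/∂x = [(-0.74)·0 − (+0.23)·15] / 375 = -0.009200
∂h/∂y = [60·(+0.23) − (-25)·(-0.74)] / 375 = -0.01253
|∇h| = √(-0.009200² + -0.01253²) = 0.01554
Seepage velocity v = K·i/n = 0.14 × 0.01554 / 0.08 = 0.0272 m/day.
t = 500 / 0.0272 = 1.838e+04 days = 50.3 years.

50 years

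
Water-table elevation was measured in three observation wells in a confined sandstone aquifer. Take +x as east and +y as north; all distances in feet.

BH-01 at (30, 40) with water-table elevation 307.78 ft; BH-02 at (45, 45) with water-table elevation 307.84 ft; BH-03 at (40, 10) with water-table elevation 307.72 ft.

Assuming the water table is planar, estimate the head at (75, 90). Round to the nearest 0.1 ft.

Taking BH-01 as reference: BH-02−BH-01 = (15, 5, +0.06); BH-03−BH-01 = (10, -30, -0.06).
Determinant of the coordinate differences = 15·(-30) − 10·5 = -500.
∂h/∂x = [(+0.06)·(-30) − (-0.06)·5] / -500 = +0.003000
∂h/∂y = [15·(-0.06) − 10·(+0.06)] / -500 = +0.003000
h(75, 90) = 307.78 + (+0.003000)·(45) + (+0.003000)·(50) = 307.78 +0.135 +0.150 = 308.065 ft.

308.1 ft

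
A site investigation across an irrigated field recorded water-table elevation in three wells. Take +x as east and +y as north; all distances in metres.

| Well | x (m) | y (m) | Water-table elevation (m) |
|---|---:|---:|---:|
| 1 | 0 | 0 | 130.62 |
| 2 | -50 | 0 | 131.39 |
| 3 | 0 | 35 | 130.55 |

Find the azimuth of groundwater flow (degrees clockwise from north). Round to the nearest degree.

083°

∂h/∂x = (131.39 − 130.62) / (-50 − 0) = -0.01540
∂h/∂y = (130.55 − 130.62) / (35 − 0) = -0.002000
Flow direction (−∇h) has components (+0.01540 E, +0.002000 N).
Azimuth = atan2(E, N) = atan2(+0.01540, +0.002000) = 82.6° ≈ 083°.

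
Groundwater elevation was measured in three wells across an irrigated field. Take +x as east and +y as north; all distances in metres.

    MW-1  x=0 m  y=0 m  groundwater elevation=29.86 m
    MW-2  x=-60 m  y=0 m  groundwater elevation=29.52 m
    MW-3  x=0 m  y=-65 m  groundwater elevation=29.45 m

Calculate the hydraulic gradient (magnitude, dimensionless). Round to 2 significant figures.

0.0085

∂h/∂x = (29.52 − 29.86) / (-60 − 0) = +0.005667
∂h/∂y = (29.45 − 29.86) / (-65 − 0) = +0.006308
|∇h| = √(0.005667² + 0.006308²) = 0.00848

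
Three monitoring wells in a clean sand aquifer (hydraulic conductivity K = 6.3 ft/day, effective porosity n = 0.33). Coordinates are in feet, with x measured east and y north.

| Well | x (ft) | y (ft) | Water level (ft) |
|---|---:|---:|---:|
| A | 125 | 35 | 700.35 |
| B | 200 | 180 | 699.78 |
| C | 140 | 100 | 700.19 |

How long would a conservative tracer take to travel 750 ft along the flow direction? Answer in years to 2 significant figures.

20 years

With h = a·x + b·y + c and A as origin, the differences give:
  75·a + 145·b = -0.57
  15·a + 65·b = -0.16
Eliminate b (×65 and ×145, subtract): 2700·a = -13.850 → a = ∂h/∂x = -0.005130
Back-substitute: b = ∂h/∂y = -0.001278.
|∇h| = √(-0.005130² + -0.001278²) = 0.005287
Seepage velocity v = K·i/n = 6.3 × 0.005287 / 0.33 = 0.1009 ft/day.
t = 750 / 0.1009 = 7433 days = 20.4 years.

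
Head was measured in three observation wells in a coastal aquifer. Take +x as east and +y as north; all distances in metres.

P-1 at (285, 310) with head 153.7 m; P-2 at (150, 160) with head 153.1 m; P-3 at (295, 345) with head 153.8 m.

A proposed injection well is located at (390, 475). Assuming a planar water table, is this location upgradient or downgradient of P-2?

With h = a·x + b·y + c and P-1 as origin, the differences give:
  (-135)·a + (-150)·b = -0.6
  10·a + 35·b = +0.1
Eliminate b (×35 and ×(-150), subtract): -3225·a = -6.00 → a = ∂h/∂x = +0.001860
Back-substitute: b = ∂h/∂y = +0.002326.
Head at (390, 475) = 153.7 + (+0.001860)·(105) + (+0.002326)·(165) = 154.28 m.
That is higher than the 153.1 m at P-2, so the point is upgradient.

upgradient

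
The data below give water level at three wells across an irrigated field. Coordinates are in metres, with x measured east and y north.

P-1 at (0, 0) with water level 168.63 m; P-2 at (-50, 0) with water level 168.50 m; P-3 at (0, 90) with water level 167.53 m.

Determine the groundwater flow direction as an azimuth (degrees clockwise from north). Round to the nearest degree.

348°

∂h/∂x = (168.50 − 168.63) / (-50 − 0) = +0.002600
∂h/∂y = (167.53 − 168.63) / (90 − 0) = -0.01222
Flow direction (−∇h) has components (-0.002600 E, +0.01222 N).
Azimuth = atan2(E, N) = atan2(-0.002600, +0.01222) = 348.0° ≈ 348°.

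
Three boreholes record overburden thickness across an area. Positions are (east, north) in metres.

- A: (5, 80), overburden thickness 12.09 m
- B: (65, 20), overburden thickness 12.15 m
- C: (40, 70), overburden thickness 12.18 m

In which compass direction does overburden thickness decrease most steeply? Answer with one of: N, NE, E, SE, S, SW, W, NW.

SW

Taking A as reference: B−A = (60, -60, +0.06); C−A = (35, -10, +0.09).
Solve a·Δx + b·Δy = Δd: det = 60·(-10) − 35·(-60) = 1500.
∂d/∂x = [(+0.06)·(-10) − (+0.09)·(-60)] / 1500 = +0.003200
∂d/∂y = [60·(+0.09) − 35·(+0.06)] / 1500 = +0.002200
Steepest decrease is along −∇f = (-0.003200 E, -0.002200 N) → southwest.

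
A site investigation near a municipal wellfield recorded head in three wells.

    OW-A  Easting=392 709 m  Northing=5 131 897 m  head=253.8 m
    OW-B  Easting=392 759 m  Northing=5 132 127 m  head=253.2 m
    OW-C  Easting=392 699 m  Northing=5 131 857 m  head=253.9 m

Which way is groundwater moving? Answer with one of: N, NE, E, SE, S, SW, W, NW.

NW

Taking OW-A as reference: OW-B−OW-A = (50, 230, -0.6); OW-C−OW-A = (-10, -40, +0.1).
Solve a·Δx + b·Δy = Δh: det = 50·(-40) − (-10)·230 = 300.
∂h/∂x = [(-0.6)·(-40) − (+0.1)·230] / 300 = +0.003333
∂h/∂y = [50·(+0.1) − (-10)·(-0.6)] / 300 = -0.003333
Flow = −∇h = (-0.003333 east, +0.003333 north), which points northwest.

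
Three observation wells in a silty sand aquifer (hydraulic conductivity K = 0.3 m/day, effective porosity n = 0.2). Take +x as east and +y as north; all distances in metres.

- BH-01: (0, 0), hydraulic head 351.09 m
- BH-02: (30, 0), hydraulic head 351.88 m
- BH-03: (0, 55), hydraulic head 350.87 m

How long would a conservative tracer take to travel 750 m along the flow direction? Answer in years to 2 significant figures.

51 years

∂h/∂x = (351.88 − 351.09) / (30 − 0) = +0.02633
∂h/∂y = (350.87 − 351.09) / (55 − 0) = -0.004000
|∇h| = √(0.02633² + -0.004000²) = 0.02663
Seepage velocity v = K·i/n = 0.3 × 0.02663 / 0.2 = 0.03994 m/day.
t = 750 / 0.03994 = 1.878e+04 days = 51.4 years.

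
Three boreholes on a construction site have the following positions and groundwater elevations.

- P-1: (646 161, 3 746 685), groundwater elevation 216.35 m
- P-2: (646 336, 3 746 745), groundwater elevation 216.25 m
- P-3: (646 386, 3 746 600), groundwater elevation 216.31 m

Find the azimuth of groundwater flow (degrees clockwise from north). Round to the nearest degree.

035°

Taking P-1 as reference: P-2−P-1 = (175, 60, -0.10); P-3−P-1 = (225, -85, -0.04).
Solve a·Δx + b·Δy = Δh: det = 175·(-85) − 225·60 = -28375.
∂h/∂x = [(-0.10)·(-85) − (-0.04)·60] / -28375 = -0.0003841
∂h/∂y = [175·(-0.04) − 225·(-0.10)] / -28375 = -0.0005463
Flow direction (−∇h) has components (+0.0003841 E, +0.0005463 N).
Azimuth = atan2(E, N) = atan2(+0.0003841, +0.0005463) = 35.1° ≈ 035°.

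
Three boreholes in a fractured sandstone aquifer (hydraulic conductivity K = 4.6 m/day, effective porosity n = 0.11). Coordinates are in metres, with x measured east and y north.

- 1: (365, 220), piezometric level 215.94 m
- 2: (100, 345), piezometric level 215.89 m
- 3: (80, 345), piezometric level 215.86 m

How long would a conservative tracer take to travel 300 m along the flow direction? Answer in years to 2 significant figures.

6.2 years

With h = a·x + b·y + c and 1 as origin, the differences give:
  (-265)·a + 125·b = -0.05
  (-285)·a + 125·b = -0.08
Eliminate b (×125 and ×125, subtract): 2500·a = 3.750 → a = ∂h/∂x = +0.001500
Back-substitute: b = ∂h/∂y = +0.002780.
|∇h| = √(0.001500² + 0.002780²) = 0.003159
Seepage velocity v = K·i/n = 4.6 × 0.003159 / 0.11 = 0.1321 m/day.
t = 300 / 0.1321 = 2271 days = 6.22 years.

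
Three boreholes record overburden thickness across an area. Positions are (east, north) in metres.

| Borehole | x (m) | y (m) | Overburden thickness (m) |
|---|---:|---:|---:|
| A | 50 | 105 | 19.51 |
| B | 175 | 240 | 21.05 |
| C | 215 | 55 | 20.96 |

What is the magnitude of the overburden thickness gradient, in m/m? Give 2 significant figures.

Differences from A: to B (Δx, Δy, Δh) = (125, 135, +1.54); to C = (165, -50, +1.45).
Determinant of the coordinate differences = 125·(-50) − 165·135 = -28525.
∂d/∂x = [(+1.54)·(-50) − (+1.45)·135] / -28525 = +0.009562
∂d/∂y = [125·(+1.45) − 165·(+1.54)] / -28525 = +0.002554
|∇f| = √(0.009562² + 0.002554²) = 0.009897 m/m

0.0099 m/m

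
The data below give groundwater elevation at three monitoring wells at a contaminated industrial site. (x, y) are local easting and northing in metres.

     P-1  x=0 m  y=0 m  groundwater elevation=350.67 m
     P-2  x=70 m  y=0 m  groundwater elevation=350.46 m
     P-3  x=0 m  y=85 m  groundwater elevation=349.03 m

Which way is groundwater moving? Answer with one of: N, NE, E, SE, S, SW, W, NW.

N

∂h/∂x = (350.46 − 350.67) / (70 − 0) = -0.003000
∂h/∂y = (349.03 − 350.67) / (85 − 0) = -0.01929
Flow = −∇h = (+0.003000 east, +0.01929 north), which points north.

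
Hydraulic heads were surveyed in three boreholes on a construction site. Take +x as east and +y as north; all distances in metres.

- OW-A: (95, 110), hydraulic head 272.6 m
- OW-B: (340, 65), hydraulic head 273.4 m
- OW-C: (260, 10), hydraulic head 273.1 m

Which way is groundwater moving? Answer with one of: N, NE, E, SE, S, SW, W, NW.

W

Taking OW-A as reference: OW-B−OW-A = (245, -45, +0.8); OW-C−OW-A = (165, -100, +0.5).
Solve a·Δx + b·Δy = Δh: det = 245·(-100) − 165·(-45) = -17075.
∂h/∂x = [(+0.8)·(-100) − (+0.5)·(-45)] / -17075 = +0.003367
∂h/∂y = [245·(+0.5) − 165·(+0.8)] / -17075 = +0.0005564
Flow = −∇h = (-0.003367 east, -0.0005564 north), which points west.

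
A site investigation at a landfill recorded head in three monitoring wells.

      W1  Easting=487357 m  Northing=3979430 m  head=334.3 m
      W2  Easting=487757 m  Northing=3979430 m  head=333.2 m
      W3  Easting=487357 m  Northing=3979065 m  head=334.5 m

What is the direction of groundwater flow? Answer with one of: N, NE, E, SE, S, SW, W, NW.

E

∂h/∂x = (333.2 − 334.3) / (487757 − 487357) = -0.002750
∂h/∂y = (334.5 − 334.3) / (3979065 − 3979430) = -0.0005479
Flow = −∇h = (+0.002750 east, +0.0005479 north), which points east.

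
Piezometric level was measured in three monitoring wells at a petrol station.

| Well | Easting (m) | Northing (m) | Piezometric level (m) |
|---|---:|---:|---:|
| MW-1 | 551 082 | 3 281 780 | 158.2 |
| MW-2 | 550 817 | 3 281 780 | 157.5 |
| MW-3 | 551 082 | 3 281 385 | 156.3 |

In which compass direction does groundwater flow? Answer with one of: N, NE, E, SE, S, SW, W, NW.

∂h/∂x = (157.5 − 158.2) / (550817 − 551082) = +0.002642
∂h/∂y = (156.3 − 158.2) / (3281385 − 3281780) = +0.004810
Flow = −∇h = (-0.002642 east, -0.004810 north), which points southwest.

SW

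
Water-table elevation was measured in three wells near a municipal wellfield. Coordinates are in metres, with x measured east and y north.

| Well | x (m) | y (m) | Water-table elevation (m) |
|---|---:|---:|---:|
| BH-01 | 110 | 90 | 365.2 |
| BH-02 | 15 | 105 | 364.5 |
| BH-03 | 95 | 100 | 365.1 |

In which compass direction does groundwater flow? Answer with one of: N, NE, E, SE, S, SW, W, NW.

Taking BH-01 as reference: BH-02−BH-01 = (-95, 15, -0.7); BH-03−BH-01 = (-15, 10, -0.1).
Determinant of the coordinate differences = (-95)·10 − (-15)·15 = -725.
∂h/∂x = [(-0.7)·10 − (-0.1)·15] / -725 = +0.007586
∂h/∂y = [(-95)·(-0.1) − (-15)·(-0.7)] / -725 = +0.001379
Flow = −∇h = (-0.007586 east, -0.001379 north), which points west.

W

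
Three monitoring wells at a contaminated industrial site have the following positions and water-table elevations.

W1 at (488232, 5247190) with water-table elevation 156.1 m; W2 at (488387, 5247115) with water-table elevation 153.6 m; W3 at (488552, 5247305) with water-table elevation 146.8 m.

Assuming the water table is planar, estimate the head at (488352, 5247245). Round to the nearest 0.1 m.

With h = a·x + b·y + c and W1 as origin, the differences give:
  155·a + (-75)·b = -2.5
  320·a + 115·b = -9.3
Eliminate b (×115 and ×(-75), subtract): 41825·a = -985.00 → a = ∂h/∂x = -0.02355
Back-substitute: b = ∂h/∂y = -0.01534.
h(488352, 5247245) = 156.1 + (-0.02355)·(120) + (-0.01534)·(55) = 156.1 -2.826 -0.844 = 152.430 m.

152.4 m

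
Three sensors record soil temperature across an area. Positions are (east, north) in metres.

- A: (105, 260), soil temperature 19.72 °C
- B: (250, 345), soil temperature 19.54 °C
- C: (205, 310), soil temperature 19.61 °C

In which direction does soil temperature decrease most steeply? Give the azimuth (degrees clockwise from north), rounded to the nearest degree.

010°

With T = a·x + b·y + c and A as origin, the differences give:
  145·a + 85·b = -0.18
  100·a + 50·b = -0.11
Eliminate b (×50 and ×85, subtract): -1250·a = 0.350 → a = ∂T/∂x = -0.0002800
Back-substitute: b = ∂T/∂y = -0.001640.
Steepest decrease is along −∇f: components (+0.0002800 E, +0.001640 N).
Azimuth = atan2(+0.0002800, +0.001640) = 9.7° ≈ 010°.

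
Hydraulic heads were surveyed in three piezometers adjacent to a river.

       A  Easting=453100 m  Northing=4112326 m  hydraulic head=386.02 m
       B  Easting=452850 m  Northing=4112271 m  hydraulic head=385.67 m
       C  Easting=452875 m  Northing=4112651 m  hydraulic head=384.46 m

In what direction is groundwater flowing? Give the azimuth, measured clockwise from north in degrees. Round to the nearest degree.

327°

Taking A as reference: B−A = (-250, -55, -0.35); C−A = (-225, 325, -1.56).
Solve a·Δx + b·Δy = Δh: det = (-250)·325 − (-225)·(-55) = -93625.
∂h/∂x = [(-0.35)·325 − (-1.56)·(-55)] / -93625 = +0.002131
∂h/∂y = [(-250)·(-1.56) − (-225)·(-0.35)] / -93625 = -0.003324
Flow direction (−∇h) has components (-0.002131 E, +0.003324 N).
Azimuth = atan2(E, N) = atan2(-0.002131, +0.003324) = 327.3° ≈ 327°.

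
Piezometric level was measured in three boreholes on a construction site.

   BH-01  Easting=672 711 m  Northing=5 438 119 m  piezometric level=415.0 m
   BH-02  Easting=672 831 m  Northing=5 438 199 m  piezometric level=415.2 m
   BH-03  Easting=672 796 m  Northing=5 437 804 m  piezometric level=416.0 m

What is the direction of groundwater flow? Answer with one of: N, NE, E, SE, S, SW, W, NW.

NW

Taking BH-01 as reference: BH-02−BH-01 = (120, 80, +0.2); BH-03−BH-01 = (85, -315, +1.0).
Solve a·Δx + b·Δy = Δh: det = 120·(-315) − 85·80 = -44600.
∂h/∂x = [(+0.2)·(-315) − (+1.0)·80] / -44600 = +0.003206
∂h/∂y = [120·(+1.0) − 85·(+0.2)] / -44600 = -0.002309
Flow = −∇h = (-0.003206 east, +0.002309 north), which points northwest.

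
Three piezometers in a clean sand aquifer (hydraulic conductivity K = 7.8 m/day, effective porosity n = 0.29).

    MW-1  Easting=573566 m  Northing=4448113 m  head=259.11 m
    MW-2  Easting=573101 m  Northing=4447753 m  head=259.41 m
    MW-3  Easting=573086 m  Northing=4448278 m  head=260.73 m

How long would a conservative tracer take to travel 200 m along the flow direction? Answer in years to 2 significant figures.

With h = a·x + b·y + c and MW-1 as origin, the differences give:
  (-465)·a + (-360)·b = +0.30
  (-480)·a + 165·b = +1.62
Eliminate b (×165 and ×(-360), subtract): -249525·a = 632.700 → a = ∂h/∂x = -0.002536
Back-substitute: b = ∂h/∂y = +0.002442.
|∇h| = √(-0.002536² + 0.002442²) = 0.003521
Seepage velocity v = K·i/n = 7.8 × 0.003521 / 0.29 = 0.0947 m/day.
t = 200 / 0.0947 = 2112 days = 5.78 years.

5.8 years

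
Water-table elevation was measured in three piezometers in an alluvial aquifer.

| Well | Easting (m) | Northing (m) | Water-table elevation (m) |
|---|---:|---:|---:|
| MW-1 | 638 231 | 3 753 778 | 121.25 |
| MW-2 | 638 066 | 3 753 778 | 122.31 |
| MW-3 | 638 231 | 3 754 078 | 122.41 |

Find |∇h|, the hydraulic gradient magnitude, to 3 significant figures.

∂h/∂x = (122.31 − 121.25) / (638066 − 638231) = -0.006424
∂h/∂y = (122.41 − 121.25) / (3754078 − 3753778) = +0.003867
|∇h| = √(-0.006424² + 0.003867²) = 0.007498

0.00750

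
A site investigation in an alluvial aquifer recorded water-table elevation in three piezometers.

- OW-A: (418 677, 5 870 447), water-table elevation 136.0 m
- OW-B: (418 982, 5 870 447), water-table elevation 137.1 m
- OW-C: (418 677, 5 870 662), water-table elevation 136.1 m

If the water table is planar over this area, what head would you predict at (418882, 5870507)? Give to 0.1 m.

∂h/∂x = (137.1 − 136.0) / (418982 − 418677) = +0.003607
∂h/∂y = (136.1 − 136.0) / (5870662 − 5870447) = +0.0004651
h(418882, 5870507) = 136.0 + (+0.003607)·(205) + (+0.0004651)·(60) = 136.0 +0.739 +0.028 = 136.767 m.

136.8 m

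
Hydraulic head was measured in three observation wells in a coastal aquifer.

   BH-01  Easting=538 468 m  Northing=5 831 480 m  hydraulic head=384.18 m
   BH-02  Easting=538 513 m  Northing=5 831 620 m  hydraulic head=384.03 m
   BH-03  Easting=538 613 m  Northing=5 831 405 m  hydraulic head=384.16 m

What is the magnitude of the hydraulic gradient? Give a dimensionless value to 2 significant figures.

0.0011

With h = a·x + b·y + c and BH-01 as origin, the differences give:
  45·a + 140·b = -0.15
  145·a + (-75)·b = -0.02
Eliminate b (×(-75) and ×140, subtract): -23675·a = 14.050 → a = ∂h/∂x = -0.0005935
Back-substitute: b = ∂h/∂y = -0.0008807.
|∇h| = √(-0.0005935² + -0.0008807²) = 0.001062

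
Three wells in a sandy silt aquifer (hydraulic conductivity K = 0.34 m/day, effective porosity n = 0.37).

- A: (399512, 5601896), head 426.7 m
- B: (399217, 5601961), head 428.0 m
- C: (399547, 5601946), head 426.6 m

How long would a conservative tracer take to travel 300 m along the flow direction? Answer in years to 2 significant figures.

Differences from A: to B (Δx, Δy, Δh) = (-295, 65, +1.3); to C = (35, 50, -0.1).
Determinant of the coordinate differences = (-295)·50 − 35·65 = -17025.
∂h/∂x = [(+1.3)·50 − (-0.1)·65] / -17025 = -0.004200
∂h/∂y = [(-295)·(-0.1) − 35·(+1.3)] / -17025 = +0.0009398
|∇h| = √(-0.004200² + 0.0009398²) = 0.004304
Seepage velocity v = K·i/n = 0.34 × 0.004304 / 0.37 = 0.003955 m/day.
t = 300 / 0.003955 = 7.585e+04 days = 208 years.

210 years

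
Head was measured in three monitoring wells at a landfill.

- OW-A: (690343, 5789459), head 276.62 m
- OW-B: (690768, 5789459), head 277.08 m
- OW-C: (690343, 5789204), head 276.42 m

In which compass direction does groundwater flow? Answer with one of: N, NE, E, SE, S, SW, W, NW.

SW

∂h/∂x = (277.08 − 276.62) / (690768 − 690343) = +0.001082
∂h/∂y = (276.42 − 276.62) / (5789204 − 5789459) = +0.0007843
Flow = −∇h = (-0.001082 east, -0.0007843 north), which points southwest.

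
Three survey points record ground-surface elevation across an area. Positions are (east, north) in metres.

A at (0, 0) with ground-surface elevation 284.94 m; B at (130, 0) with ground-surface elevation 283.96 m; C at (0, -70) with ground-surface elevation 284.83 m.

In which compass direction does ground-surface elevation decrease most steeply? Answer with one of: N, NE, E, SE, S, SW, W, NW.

E

∂z/∂x = (283.96 − 284.94) / (130 − 0) = -0.007538
∂z/∂y = (284.83 − 284.94) / (-70 − 0) = +0.001571
Steepest decrease is along −∇f = (+0.007538 E, -0.001571 N) → east.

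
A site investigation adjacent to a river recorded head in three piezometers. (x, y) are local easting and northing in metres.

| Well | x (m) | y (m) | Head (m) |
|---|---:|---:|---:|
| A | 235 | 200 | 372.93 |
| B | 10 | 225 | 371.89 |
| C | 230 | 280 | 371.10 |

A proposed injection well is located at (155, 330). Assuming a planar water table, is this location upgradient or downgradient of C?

downgradient

Three-point gradient (reference A): Δ to B = (-225, 25, -1.04), Δ to C = (-5, 80, -1.83).
∂h/∂x = +0.002095, ∂h/∂y = -0.02274 (det = -17875).
Head at (155, 330) = 372.93 + (+0.002095)·(-80) + (-0.02274)·(130) = 369.81 m.
That is lower than the 371.10 m at C, so the point is downgradient.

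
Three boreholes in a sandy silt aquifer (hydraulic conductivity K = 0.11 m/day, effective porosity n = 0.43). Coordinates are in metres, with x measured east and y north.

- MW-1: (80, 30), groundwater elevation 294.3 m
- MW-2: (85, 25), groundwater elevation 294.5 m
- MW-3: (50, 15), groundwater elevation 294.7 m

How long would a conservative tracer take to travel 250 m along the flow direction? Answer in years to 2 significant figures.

With h = a·x + b·y + c and MW-1 as origin, the differences give:
  5·a + (-5)·b = +0.2
  (-30)·a + (-15)·b = +0.4
Eliminate b (×(-15) and ×(-5), subtract): -225·a = -1.00 → a = ∂h/∂x = +0.004444
Back-substitute: b = ∂h/∂y = -0.03556.
|∇h| = √(0.004444² + -0.03556²) = 0.03584
Seepage velocity v = K·i/n = 0.11 × 0.03584 / 0.43 = 0.009168 m/day.
t = 250 / 0.009168 = 2.727e+04 days = 74.7 years.

75 years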